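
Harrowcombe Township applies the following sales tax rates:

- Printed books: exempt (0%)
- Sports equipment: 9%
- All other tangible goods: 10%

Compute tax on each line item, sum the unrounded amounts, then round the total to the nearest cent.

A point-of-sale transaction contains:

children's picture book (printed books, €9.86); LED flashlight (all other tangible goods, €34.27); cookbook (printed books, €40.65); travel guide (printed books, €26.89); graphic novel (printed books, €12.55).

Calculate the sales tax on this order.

Children's picture book €9.86: printed books → 0% → €0.00
LED flashlight €34.27: all other tangible goods → 10% → €3.427
Cookbook €40.65: printed books → 0% → €0.00
Travel guide €26.89: printed books → 0% → €0.00
Graphic novel €12.55: printed books → 0% → €0.00
Unrounded tax sum = €3.427 → €3.43

€3.43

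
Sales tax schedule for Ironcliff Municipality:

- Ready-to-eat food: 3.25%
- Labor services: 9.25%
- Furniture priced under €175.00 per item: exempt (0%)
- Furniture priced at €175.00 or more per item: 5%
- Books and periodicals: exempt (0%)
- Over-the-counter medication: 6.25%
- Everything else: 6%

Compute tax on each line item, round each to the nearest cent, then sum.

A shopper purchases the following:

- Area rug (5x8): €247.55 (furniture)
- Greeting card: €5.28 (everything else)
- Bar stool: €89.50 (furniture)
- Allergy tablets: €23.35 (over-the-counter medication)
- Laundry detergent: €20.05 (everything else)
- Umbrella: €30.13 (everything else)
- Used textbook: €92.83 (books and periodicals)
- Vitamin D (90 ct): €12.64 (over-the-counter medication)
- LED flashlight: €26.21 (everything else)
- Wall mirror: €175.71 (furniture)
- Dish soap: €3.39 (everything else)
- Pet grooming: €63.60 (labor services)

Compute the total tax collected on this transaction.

€34.40

Area rug (5x8) €247.55: furniture, €175.00 or more → 5% → €12.38
Greeting card €5.28: everything else → 6% → €0.32
Bar stool €89.50: furniture, under €175.00 → 0% → €0.00
Allergy tablets €23.35: over-the-counter medication → 6.25% → €1.46
Laundry detergent €20.05: everything else → 6% → €1.20
Umbrella €30.13: everything else → 6% → €1.81
Used textbook €92.83: books and periodicals → 0% → €0.00
Vitamin D (90 ct) €12.64: over-the-counter medication → 6.25% → €0.79
LED flashlight €26.21: everything else → 6% → €1.57
Wall mirror €175.71: furniture, €175.00 or more → 5% → €8.79
Dish soap €3.39: everything else → 6% → €0.20
Pet grooming €63.60: labor services → 9.25% → €5.88
Total tax = €12.38 + €0.32 + €1.46 + €1.20 + €1.81 + €0.79 + €1.57 + €8.79 + €0.20 + €5.88 = €34.40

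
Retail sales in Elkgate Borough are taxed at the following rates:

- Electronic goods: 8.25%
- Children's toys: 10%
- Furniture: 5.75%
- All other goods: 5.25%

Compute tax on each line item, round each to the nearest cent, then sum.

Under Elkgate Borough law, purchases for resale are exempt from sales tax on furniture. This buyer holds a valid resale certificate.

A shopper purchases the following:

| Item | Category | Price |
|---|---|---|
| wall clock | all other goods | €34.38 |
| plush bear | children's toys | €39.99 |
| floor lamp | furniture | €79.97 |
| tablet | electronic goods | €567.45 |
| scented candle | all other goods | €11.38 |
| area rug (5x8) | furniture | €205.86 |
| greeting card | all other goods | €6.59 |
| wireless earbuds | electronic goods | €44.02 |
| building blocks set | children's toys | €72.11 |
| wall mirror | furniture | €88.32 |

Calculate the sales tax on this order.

Wall clock €34.38: all other goods → 5.25% → €1.80
Plush bear €39.99: children's toys → 10% → €4.00
Floor lamp €79.97: furniture, buyer-exempt → 0% → €0.00
Tablet €567.45: electronic goods → 8.25% → €46.81
Scented candle €11.38: all other goods → 5.25% → €0.60
Area rug (5x8) €205.86: furniture, buyer-exempt → 0% → €0.00
Greeting card €6.59: all other goods → 5.25% → €0.35
Wireless earbuds €44.02: electronic goods → 8.25% → €3.63
Building blocks set €72.11: children's toys → 10% → €7.21
Wall mirror €88.32: furniture, buyer-exempt → 0% → €0.00
Total tax = €1.80 + €4.00 + €46.81 + €0.60 + €0.35 + €3.63 + €7.21 = €64.40

€64.40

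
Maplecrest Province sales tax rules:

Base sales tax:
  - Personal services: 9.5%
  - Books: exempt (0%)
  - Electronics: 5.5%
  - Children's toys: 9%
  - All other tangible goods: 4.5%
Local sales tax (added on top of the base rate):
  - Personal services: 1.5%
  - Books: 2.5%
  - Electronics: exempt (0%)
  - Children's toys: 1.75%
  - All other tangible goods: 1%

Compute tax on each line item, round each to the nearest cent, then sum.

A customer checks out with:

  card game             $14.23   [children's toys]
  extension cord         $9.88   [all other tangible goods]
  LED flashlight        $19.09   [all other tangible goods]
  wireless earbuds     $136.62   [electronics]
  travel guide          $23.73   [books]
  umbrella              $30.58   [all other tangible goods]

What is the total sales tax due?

$12.90

Card game $14.23: children's toys → 9% + 1.75% local = 10.75% → $1.53
Extension cord $9.88: all other tangible goods → 4.5% + 1% local = 5.5% → $0.54
LED flashlight $19.09: all other tangible goods → 4.5% + 1% local = 5.5% → $1.05
Wireless earbuds $136.62: electronics → 5.5% + 0% local = 5.5% → $7.51
Travel guide $23.73: books → 0% + 2.5% local = 2.5% → $0.59
Umbrella $30.58: all other tangible goods → 4.5% + 1% local = 5.5% → $1.68
Total tax = $1.53 + $0.54 + $1.05 + $7.51 + $0.59 + $1.68 = $12.90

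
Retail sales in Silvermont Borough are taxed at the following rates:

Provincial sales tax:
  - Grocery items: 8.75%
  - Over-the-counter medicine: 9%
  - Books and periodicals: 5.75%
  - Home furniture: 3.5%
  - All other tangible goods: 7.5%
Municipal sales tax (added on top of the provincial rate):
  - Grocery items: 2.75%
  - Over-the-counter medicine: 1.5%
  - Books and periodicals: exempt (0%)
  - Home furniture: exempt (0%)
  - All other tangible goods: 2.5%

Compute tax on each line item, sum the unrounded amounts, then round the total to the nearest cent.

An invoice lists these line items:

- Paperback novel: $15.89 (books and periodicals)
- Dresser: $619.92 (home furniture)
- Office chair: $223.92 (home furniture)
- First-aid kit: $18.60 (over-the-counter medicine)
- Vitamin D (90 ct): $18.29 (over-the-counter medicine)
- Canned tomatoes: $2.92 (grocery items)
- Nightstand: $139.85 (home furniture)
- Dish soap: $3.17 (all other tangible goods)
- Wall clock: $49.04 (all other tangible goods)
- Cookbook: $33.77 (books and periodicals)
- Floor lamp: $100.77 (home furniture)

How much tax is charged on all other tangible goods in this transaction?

Dish soap $3.17: all other tangible goods → 7.5% + 2.5% municipal = 10% → $0.317
Wall clock $49.04: all other tangible goods → 7.5% + 2.5% municipal = 10% → $4.904
Tax on all other tangible goods: unrounded sum = $5.221 → $5.22

$5.22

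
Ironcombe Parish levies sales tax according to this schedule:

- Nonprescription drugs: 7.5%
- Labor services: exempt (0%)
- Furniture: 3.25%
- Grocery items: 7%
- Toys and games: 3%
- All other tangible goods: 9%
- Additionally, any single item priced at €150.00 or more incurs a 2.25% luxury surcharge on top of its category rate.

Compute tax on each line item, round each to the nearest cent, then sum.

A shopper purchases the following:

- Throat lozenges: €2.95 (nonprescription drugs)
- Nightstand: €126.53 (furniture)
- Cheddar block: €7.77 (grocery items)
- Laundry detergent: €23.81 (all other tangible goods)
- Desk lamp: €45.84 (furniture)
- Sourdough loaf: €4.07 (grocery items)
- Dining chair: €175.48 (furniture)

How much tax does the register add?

€18.43

Throat lozenges €2.95: nonprescription drugs → 7.5% → €0.22
Nightstand €126.53: furniture → 3.25% → €4.11
Cheddar block €7.77: grocery items → 7% → €0.54
Laundry detergent €23.81: all other tangible goods → 9% → €2.14
Desk lamp €45.84: furniture → 3.25% → €1.49
Sourdough loaf €4.07: grocery items → 7% → €0.28
Dining chair €175.48: furniture → 3.25% + 2.25% surcharge = 5.5% → €9.65
Total tax = €0.22 + €4.11 + €0.54 + €2.14 + €1.49 + €0.28 + €9.65 = €18.43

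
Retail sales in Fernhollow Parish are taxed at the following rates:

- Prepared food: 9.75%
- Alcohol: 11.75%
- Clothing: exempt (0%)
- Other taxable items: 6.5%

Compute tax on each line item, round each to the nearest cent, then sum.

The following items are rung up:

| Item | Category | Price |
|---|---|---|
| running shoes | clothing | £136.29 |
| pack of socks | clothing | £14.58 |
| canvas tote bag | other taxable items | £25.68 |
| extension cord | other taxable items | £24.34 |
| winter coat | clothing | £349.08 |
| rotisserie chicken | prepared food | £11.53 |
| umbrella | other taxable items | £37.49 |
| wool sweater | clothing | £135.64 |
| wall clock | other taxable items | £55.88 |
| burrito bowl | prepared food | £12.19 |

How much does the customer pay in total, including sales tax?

£814.33

Running shoes £136.29: clothing → 0% → £0.00
Pack of socks £14.58: clothing → 0% → £0.00
Canvas tote bag £25.68: other taxable items → 6.5% → £1.67
Extension cord £24.34: other taxable items → 6.5% → £1.58
Winter coat £349.08: clothing → 0% → £0.00
Rotisserie chicken £11.53: prepared food → 9.75% → £1.12
Umbrella £37.49: other taxable items → 6.5% → £2.44
Wool sweater £135.64: clothing → 0% → £0.00
Wall clock £55.88: other taxable items → 6.5% → £3.63
Burrito bowl £12.19: prepared food → 9.75% → £1.19
Subtotal = £802.70; tax = £11.63; total due = £814.33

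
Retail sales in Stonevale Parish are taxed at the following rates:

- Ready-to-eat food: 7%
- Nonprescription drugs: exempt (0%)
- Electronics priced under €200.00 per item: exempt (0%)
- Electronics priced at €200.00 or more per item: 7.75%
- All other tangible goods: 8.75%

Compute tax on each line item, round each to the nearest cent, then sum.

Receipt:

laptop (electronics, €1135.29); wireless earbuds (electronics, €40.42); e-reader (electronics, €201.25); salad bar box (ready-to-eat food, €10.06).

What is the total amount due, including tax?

€1491.30

Laptop €1135.29: electronics, €200.00 or more → 7.75% → €87.98
Wireless earbuds €40.42: electronics, under €200.00 → 0% → €0.00
E-reader €201.25: electronics, €200.00 or more → 7.75% → €15.60
Salad bar box €10.06: ready-to-eat food → 7% → €0.70
Subtotal = €1387.02; tax = €104.28; total due = €1491.30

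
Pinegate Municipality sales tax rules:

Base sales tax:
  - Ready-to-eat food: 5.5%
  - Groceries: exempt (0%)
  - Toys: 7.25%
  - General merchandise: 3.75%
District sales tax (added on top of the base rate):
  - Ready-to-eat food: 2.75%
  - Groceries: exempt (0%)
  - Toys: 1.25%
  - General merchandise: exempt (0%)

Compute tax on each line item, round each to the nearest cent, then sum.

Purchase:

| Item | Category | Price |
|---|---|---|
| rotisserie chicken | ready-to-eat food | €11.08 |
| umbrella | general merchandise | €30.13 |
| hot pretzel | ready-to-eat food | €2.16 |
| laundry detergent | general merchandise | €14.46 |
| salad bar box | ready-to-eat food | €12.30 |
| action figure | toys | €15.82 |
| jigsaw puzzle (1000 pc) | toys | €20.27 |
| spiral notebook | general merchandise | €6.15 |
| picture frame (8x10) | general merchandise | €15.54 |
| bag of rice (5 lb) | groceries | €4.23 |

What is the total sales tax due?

Rotisserie chicken €11.08: ready-to-eat food → 5.5% + 2.75% district = 8.25% → €0.91
Umbrella €30.13: general merchandise → 3.75% + 0% district = 3.75% → €1.13
Hot pretzel €2.16: ready-to-eat food → 5.5% + 2.75% district = 8.25% → €0.18
Laundry detergent €14.46: general merchandise → 3.75% + 0% district = 3.75% → €0.54
Salad bar box €12.30: ready-to-eat food → 5.5% + 2.75% district = 8.25% → €1.01
Action figure €15.82: toys → 7.25% + 1.25% district = 8.5% → €1.34
Jigsaw puzzle (1000 pc) €20.27: toys → 7.25% + 1.25% district = 8.5% → €1.72
Spiral notebook €6.15: general merchandise → 3.75% + 0% district = 3.75% → €0.23
Picture frame (8x10) €15.54: general merchandise → 3.75% + 0% district = 3.75% → €0.58
Bag of rice (5 lb) €4.23: groceries → 0% + 0% district = 0% → €0.00
Total tax = €0.91 + €1.13 + €0.18 + €0.54 + €1.01 + €1.34 + €1.72 + €0.23 + €0.58 = €7.64

€7.64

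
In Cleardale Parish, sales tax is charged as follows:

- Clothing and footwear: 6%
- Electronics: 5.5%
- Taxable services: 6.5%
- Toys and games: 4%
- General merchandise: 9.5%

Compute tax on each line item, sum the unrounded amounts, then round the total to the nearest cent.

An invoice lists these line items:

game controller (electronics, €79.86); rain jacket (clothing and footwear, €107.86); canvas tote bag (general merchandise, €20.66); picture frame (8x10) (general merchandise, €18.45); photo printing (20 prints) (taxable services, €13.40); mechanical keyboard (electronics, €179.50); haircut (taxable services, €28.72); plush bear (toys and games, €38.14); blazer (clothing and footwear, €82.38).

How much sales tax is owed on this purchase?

Game controller €79.86: electronics → 5.5% → €4.3923
Rain jacket €107.86: clothing and footwear → 6% → €6.4716
Canvas tote bag €20.66: general merchandise → 9.5% → €1.9627
Picture frame (8x10) €18.45: general merchandise → 9.5% → €1.75275
Photo printing (20 prints) €13.40: taxable services → 6.5% → €0.871
Mechanical keyboard €179.50: electronics → 5.5% → €9.8725
Haircut €28.72: taxable services → 6.5% → €1.8668
Plush bear €38.14: toys and games → 4% → €1.5256
Blazer €82.38: clothing and footwear → 6% → €4.9428
Unrounded tax sum = €33.65805 → €33.66

€33.66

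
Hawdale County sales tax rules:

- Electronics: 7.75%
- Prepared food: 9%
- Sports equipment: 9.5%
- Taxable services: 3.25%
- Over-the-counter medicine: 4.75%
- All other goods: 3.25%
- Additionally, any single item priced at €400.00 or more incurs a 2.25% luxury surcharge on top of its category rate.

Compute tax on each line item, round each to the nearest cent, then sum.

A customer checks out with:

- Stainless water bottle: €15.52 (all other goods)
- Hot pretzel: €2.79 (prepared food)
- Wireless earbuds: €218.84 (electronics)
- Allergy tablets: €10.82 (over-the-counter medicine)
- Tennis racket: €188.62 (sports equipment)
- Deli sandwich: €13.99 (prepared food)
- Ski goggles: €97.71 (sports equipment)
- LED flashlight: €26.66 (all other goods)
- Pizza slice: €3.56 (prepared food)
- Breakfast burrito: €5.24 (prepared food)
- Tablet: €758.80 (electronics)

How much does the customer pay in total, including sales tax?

€1466.77

Stainless water bottle €15.52: all other goods → 3.25% → €0.50
Hot pretzel €2.79: prepared food → 9% → €0.25
Wireless earbuds €218.84: electronics → 7.75% → €16.96
Allergy tablets €10.82: over-the-counter medicine → 4.75% → €0.51
Tennis racket €188.62: sports equipment → 9.5% → €17.92
Deli sandwich €13.99: prepared food → 9% → €1.26
Ski goggles €97.71: sports equipment → 9.5% → €9.28
LED flashlight €26.66: all other goods → 3.25% → €0.87
Pizza slice €3.56: prepared food → 9% → €0.32
Breakfast burrito €5.24: prepared food → 9% → €0.47
Tablet €758.80: electronics → 7.75% + 2.25% surcharge = 10% → €75.88
Subtotal = €1342.55; tax = €124.22; total due = €1466.77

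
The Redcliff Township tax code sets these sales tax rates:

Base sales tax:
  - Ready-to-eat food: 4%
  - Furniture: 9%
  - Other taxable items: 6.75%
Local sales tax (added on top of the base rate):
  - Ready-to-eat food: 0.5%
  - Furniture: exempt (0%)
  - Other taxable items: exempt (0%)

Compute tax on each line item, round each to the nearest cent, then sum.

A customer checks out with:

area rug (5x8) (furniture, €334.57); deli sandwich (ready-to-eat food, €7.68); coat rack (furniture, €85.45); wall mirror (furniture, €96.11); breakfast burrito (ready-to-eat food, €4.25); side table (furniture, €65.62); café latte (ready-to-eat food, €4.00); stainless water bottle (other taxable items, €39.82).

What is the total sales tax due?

Area rug (5x8) €334.57: furniture → 9% + 0% local = 9% → €30.11
Deli sandwich €7.68: ready-to-eat food → 4% + 0.5% local = 4.5% → €0.35
Coat rack €85.45: furniture → 9% + 0% local = 9% → €7.69
Wall mirror €96.11: furniture → 9% + 0% local = 9% → €8.65
Breakfast burrito €4.25: ready-to-eat food → 4% + 0.5% local = 4.5% → €0.19
Side table €65.62: furniture → 9% + 0% local = 9% → €5.91
Café latte €4.00: ready-to-eat food → 4% + 0.5% local = 4.5% → €0.18
Stainless water bottle €39.82: other taxable items → 6.75% + 0% local = 6.75% → €2.69
Total tax = €30.11 + €0.35 + €7.69 + €8.65 + €0.19 + €5.91 + €0.18 + €2.69 = €55.77

€55.77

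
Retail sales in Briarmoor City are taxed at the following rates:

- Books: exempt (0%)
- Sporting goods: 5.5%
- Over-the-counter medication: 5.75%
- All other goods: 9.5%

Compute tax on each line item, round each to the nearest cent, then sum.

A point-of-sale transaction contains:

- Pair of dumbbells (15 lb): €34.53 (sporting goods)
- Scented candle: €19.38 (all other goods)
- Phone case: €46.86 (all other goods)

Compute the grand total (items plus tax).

Pair of dumbbells (15 lb) €34.53: sporting goods → 5.5% → €1.90
Scented candle €19.38: all other goods → 9.5% → €1.84
Phone case €46.86: all other goods → 9.5% → €4.45
Subtotal = €100.77; tax = €8.19; total due = €108.96

€108.96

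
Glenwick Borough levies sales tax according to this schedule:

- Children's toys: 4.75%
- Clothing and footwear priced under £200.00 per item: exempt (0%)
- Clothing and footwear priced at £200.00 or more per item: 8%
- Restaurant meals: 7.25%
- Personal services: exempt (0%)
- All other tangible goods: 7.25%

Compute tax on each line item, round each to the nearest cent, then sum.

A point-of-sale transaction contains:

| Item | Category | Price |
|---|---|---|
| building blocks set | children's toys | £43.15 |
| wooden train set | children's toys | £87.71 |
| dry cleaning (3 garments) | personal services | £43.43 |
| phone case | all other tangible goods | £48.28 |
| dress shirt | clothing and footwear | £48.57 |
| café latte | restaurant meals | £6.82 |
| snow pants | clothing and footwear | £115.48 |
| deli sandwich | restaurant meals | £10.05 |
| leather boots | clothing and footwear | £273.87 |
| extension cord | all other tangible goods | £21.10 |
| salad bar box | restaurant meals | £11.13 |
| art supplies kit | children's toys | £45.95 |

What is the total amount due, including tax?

Building blocks set £43.15: children's toys → 4.75% → £2.05
Wooden train set £87.71: children's toys → 4.75% → £4.17
Dry cleaning (3 garments) £43.43: personal services → 0% → £0.00
Phone case £48.28: all other tangible goods → 7.25% → £3.50
Dress shirt £48.57: clothing and footwear, under £200.00 → 0% → £0.00
Café latte £6.82: restaurant meals → 7.25% → £0.49
Snow pants £115.48: clothing and footwear, under £200.00 → 0% → £0.00
Deli sandwich £10.05: restaurant meals → 7.25% → £0.73
Leather boots £273.87: clothing and footwear, £200.00 or more → 8% → £21.91
Extension cord £21.10: all other tangible goods → 7.25% → £1.53
Salad bar box £11.13: restaurant meals → 7.25% → £0.81
Art supplies kit £45.95: children's toys → 4.75% → £2.18
Subtotal = £755.54; tax = £37.37; total due = £792.91

£792.91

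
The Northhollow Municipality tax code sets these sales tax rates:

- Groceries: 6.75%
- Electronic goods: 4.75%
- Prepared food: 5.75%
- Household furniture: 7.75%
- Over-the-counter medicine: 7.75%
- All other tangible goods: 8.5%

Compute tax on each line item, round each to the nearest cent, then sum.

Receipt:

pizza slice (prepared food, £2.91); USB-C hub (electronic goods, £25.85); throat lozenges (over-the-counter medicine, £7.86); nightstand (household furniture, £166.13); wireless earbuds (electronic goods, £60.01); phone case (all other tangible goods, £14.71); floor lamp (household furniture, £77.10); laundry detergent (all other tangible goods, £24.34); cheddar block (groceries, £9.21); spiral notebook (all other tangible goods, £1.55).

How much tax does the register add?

Pizza slice £2.91: prepared food → 5.75% → £0.17
USB-C hub £25.85: electronic goods → 4.75% → £1.23
Throat lozenges £7.86: over-the-counter medicine → 7.75% → £0.61
Nightstand £166.13: household furniture → 7.75% → £12.88
Wireless earbuds £60.01: electronic goods → 4.75% → £2.85
Phone case £14.71: all other tangible goods → 8.5% → £1.25
Floor lamp £77.10: household furniture → 7.75% → £5.98
Laundry detergent £24.34: all other tangible goods → 8.5% → £2.07
Cheddar block £9.21: groceries → 6.75% → £0.62
Spiral notebook £1.55: all other tangible goods → 8.5% → £0.13
Total tax = £0.17 + £1.23 + £0.61 + £12.88 + £2.85 + £1.25 + £5.98 + £2.07 + £0.62 + £0.13 = £27.79

£27.79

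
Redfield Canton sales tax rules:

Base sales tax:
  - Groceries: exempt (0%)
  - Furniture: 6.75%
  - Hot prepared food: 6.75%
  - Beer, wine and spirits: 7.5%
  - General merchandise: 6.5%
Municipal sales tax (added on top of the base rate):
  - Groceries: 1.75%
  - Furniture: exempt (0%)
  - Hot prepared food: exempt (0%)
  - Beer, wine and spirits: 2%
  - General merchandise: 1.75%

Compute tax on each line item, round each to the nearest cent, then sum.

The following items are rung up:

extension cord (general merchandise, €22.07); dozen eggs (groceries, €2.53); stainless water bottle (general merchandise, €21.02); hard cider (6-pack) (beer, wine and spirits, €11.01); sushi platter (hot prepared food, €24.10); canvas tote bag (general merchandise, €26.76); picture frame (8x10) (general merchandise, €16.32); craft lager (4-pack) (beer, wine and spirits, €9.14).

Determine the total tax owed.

Extension cord €22.07: general merchandise → 6.5% + 1.75% municipal = 8.25% → €1.82
Dozen eggs €2.53: groceries → 0% + 1.75% municipal = 1.75% → €0.04
Stainless water bottle €21.02: general merchandise → 6.5% + 1.75% municipal = 8.25% → €1.73
Hard cider (6-pack) €11.01: beer, wine and spirits → 7.5% + 2% municipal = 9.5% → €1.05
Sushi platter €24.10: hot prepared food → 6.75% + 0% municipal = 6.75% → €1.63
Canvas tote bag €26.76: general merchandise → 6.5% + 1.75% municipal = 8.25% → €2.21
Picture frame (8x10) €16.32: general merchandise → 6.5% + 1.75% municipal = 8.25% → €1.35
Craft lager (4-pack) €9.14: beer, wine and spirits → 7.5% + 2% municipal = 9.5% → €0.87
Total tax = €1.82 + €0.04 + €1.73 + €1.05 + €1.63 + €2.21 + €1.35 + €0.87 = €10.70

€10.70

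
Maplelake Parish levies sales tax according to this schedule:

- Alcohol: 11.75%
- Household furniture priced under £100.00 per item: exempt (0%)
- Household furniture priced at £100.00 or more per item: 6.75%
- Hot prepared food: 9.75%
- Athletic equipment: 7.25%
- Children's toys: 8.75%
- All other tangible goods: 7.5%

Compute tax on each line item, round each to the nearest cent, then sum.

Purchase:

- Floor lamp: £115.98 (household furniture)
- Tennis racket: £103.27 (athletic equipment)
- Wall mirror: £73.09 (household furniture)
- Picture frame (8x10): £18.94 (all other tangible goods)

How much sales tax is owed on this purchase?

Floor lamp £115.98: household furniture, £100.00 or more → 6.75% → £7.83
Tennis racket £103.27: athletic equipment → 7.25% → £7.49
Wall mirror £73.09: household furniture, under £100.00 → 0% → £0.00
Picture frame (8x10) £18.94: all other tangible goods → 7.5% → £1.42
Total tax = £7.83 + £7.49 + £1.42 = £16.74

£16.74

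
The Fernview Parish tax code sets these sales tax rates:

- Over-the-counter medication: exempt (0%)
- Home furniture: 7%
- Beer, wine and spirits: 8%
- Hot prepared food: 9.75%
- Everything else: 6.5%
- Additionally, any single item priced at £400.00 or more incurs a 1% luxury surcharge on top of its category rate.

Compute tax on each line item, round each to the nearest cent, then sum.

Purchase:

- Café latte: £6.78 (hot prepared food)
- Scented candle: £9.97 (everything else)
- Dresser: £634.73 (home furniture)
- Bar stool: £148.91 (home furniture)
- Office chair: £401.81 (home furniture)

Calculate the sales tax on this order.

£94.65

Café latte £6.78: hot prepared food → 9.75% → £0.66
Scented candle £9.97: everything else → 6.5% → £0.65
Dresser £634.73: home furniture → 7% + 1% surcharge = 8% → £50.78
Bar stool £148.91: home furniture → 7% → £10.42
Office chair £401.81: home furniture → 7% + 1% surcharge = 8% → £32.14
Total tax = £0.66 + £0.65 + £50.78 + £10.42 + £32.14 = £94.65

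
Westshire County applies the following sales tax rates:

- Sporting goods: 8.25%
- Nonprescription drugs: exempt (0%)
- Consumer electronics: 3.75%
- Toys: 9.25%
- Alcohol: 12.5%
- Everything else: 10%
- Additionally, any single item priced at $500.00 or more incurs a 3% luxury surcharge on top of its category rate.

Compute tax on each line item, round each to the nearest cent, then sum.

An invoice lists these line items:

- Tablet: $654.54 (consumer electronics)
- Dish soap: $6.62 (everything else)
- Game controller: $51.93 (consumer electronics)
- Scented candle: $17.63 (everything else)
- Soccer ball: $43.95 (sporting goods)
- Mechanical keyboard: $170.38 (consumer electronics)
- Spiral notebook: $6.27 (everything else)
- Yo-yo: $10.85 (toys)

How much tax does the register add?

Tablet $654.54: consumer electronics → 3.75% + 3% surcharge = 6.75% → $44.18
Dish soap $6.62: everything else → 10% → $0.66
Game controller $51.93: consumer electronics → 3.75% → $1.95
Scented candle $17.63: everything else → 10% → $1.76
Soccer ball $43.95: sporting goods → 8.25% → $3.63
Mechanical keyboard $170.38: consumer electronics → 3.75% → $6.39
Spiral notebook $6.27: everything else → 10% → $0.63
Yo-yo $10.85: toys → 9.25% → $1.00
Total tax = $44.18 + $0.66 + $1.95 + $1.76 + $3.63 + $6.39 + $0.63 + $1.00 = $60.20

$60.20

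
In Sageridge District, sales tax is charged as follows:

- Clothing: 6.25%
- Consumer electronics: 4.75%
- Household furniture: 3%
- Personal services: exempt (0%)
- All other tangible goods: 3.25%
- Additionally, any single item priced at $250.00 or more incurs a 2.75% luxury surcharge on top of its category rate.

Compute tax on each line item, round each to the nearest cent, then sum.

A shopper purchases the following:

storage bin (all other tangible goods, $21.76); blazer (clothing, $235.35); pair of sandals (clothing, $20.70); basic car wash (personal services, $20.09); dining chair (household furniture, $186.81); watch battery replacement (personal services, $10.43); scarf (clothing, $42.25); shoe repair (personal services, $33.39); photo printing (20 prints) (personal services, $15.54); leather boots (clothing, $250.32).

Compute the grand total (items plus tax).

$884.12

Storage bin $21.76: all other tangible goods → 3.25% → $0.71
Blazer $235.35: clothing → 6.25% → $14.71
Pair of sandals $20.70: clothing → 6.25% → $1.29
Basic car wash $20.09: personal services → 0% → $0.00
Dining chair $186.81: household furniture → 3% → $5.60
Watch battery replacement $10.43: personal services → 0% → $0.00
Scarf $42.25: clothing → 6.25% → $2.64
Shoe repair $33.39: personal services → 0% → $0.00
Photo printing (20 prints) $15.54: personal services → 0% → $0.00
Leather boots $250.32: clothing → 6.25% + 2.75% surcharge = 9% → $22.53
Subtotal = $836.64; tax = $47.48; total due = $884.12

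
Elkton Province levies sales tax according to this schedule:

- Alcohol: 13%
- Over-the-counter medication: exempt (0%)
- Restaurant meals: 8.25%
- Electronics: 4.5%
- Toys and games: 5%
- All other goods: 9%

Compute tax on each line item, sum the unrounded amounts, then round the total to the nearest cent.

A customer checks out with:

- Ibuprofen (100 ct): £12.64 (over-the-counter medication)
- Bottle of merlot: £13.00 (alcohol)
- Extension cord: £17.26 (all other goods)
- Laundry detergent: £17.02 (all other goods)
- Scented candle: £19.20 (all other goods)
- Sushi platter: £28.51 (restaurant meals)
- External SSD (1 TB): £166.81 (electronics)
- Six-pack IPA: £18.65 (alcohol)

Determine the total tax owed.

Ibuprofen (100 ct) £12.64: over-the-counter medication → 0% → £0.00
Bottle of merlot £13.00: alcohol → 13% → £1.69
Extension cord £17.26: all other goods → 9% → £1.5534
Laundry detergent £17.02: all other goods → 9% → £1.5318
Scented candle £19.20: all other goods → 9% → £1.728
Sushi platter £28.51: restaurant meals → 8.25% → £2.352075
External SSD (1 TB) £166.81: electronics → 4.5% → £7.50645
Six-pack IPA £18.65: alcohol → 13% → £2.4245
Unrounded tax sum = £18.786225 → £18.79

£18.79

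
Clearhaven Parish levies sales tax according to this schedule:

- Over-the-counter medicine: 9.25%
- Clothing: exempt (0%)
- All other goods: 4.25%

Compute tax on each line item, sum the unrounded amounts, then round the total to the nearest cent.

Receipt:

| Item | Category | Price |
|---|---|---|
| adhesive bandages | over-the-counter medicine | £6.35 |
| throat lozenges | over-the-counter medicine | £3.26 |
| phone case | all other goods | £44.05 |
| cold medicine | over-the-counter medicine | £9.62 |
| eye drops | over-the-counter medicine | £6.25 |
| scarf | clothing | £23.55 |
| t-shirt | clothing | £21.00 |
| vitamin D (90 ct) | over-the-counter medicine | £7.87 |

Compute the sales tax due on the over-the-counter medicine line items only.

£3.08

Adhesive bandages £6.35: over-the-counter medicine → 9.25% → £0.587375
Throat lozenges £3.26: over-the-counter medicine → 9.25% → £0.30155
Cold medicine £9.62: over-the-counter medicine → 9.25% → £0.88985
Eye drops £6.25: over-the-counter medicine → 9.25% → £0.578125
Vitamin D (90 ct) £7.87: over-the-counter medicine → 9.25% → £0.727975
Tax on over-the-counter medicine: unrounded sum = £3.084875 → £3.08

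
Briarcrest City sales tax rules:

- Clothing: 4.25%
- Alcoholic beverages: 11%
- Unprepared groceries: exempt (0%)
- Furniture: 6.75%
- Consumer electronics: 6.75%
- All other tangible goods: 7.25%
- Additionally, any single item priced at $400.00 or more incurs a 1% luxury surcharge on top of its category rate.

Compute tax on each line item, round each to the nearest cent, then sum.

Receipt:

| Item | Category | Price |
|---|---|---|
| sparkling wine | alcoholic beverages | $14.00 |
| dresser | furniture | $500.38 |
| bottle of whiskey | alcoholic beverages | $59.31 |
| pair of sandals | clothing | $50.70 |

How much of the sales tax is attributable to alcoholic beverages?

Sparkling wine $14.00: alcoholic beverages → 11% → $1.54
Bottle of whiskey $59.31: alcoholic beverages → 11% → $6.52
Tax on alcoholic beverages = $1.54 + $6.52 = $8.06

$8.06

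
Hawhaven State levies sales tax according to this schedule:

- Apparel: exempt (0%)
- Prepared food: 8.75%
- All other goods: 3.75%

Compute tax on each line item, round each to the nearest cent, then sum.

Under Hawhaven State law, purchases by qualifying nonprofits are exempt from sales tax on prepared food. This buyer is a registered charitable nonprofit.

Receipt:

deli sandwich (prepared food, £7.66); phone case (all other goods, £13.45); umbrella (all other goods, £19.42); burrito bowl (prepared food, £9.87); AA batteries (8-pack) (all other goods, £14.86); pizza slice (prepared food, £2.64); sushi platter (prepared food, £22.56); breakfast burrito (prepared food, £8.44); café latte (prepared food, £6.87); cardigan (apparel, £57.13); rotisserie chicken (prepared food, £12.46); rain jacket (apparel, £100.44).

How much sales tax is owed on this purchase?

£1.79

Deli sandwich £7.66: prepared food, buyer-exempt → 0% → £0.00
Phone case £13.45: all other goods → 3.75% → £0.50
Umbrella £19.42: all other goods → 3.75% → £0.73
Burrito bowl £9.87: prepared food, buyer-exempt → 0% → £0.00
AA batteries (8-pack) £14.86: all other goods → 3.75% → £0.56
Pizza slice £2.64: prepared food, buyer-exempt → 0% → £0.00
Sushi platter £22.56: prepared food, buyer-exempt → 0% → £0.00
Breakfast burrito £8.44: prepared food, buyer-exempt → 0% → £0.00
Café latte £6.87: prepared food, buyer-exempt → 0% → £0.00
Cardigan £57.13: apparel → 0% → £0.00
Rotisserie chicken £12.46: prepared food, buyer-exempt → 0% → £0.00
Rain jacket £100.44: apparel → 0% → £0.00
Total tax = £0.50 + £0.73 + £0.56 = £1.79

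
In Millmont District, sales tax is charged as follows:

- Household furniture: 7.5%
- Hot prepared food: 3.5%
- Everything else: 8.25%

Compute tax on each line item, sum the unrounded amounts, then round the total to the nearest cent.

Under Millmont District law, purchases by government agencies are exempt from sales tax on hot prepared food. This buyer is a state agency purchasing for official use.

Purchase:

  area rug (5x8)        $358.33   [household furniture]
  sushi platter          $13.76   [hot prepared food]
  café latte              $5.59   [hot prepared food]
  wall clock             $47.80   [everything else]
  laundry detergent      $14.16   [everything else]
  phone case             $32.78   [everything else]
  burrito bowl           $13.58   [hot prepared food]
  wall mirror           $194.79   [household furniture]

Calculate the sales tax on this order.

Area rug (5x8) $358.33: household furniture → 7.5% → $26.87475
Sushi platter $13.76: hot prepared food, buyer-exempt → 0% → $0.00
Café latte $5.59: hot prepared food, buyer-exempt → 0% → $0.00
Wall clock $47.80: everything else → 8.25% → $3.9435
Laundry detergent $14.16: everything else → 8.25% → $1.1682
Phone case $32.78: everything else → 8.25% → $2.70435
Burrito bowl $13.58: hot prepared food, buyer-exempt → 0% → $0.00
Wall mirror $194.79: household furniture → 7.5% → $14.60925
Unrounded tax sum = $49.30005 → $49.30

$49.30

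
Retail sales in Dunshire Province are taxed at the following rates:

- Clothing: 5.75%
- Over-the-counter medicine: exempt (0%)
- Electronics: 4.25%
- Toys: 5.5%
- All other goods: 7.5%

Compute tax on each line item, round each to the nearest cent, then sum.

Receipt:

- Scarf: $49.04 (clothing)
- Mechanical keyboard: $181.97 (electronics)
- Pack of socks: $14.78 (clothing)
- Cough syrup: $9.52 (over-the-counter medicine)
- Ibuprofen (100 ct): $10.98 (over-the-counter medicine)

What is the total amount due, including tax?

$277.69

Scarf $49.04: clothing → 5.75% → $2.82
Mechanical keyboard $181.97: electronics → 4.25% → $7.73
Pack of socks $14.78: clothing → 5.75% → $0.85
Cough syrup $9.52: over-the-counter medicine → 0% → $0.00
Ibuprofen (100 ct) $10.98: over-the-counter medicine → 0% → $0.00
Subtotal = $266.29; tax = $11.40; total due = $277.69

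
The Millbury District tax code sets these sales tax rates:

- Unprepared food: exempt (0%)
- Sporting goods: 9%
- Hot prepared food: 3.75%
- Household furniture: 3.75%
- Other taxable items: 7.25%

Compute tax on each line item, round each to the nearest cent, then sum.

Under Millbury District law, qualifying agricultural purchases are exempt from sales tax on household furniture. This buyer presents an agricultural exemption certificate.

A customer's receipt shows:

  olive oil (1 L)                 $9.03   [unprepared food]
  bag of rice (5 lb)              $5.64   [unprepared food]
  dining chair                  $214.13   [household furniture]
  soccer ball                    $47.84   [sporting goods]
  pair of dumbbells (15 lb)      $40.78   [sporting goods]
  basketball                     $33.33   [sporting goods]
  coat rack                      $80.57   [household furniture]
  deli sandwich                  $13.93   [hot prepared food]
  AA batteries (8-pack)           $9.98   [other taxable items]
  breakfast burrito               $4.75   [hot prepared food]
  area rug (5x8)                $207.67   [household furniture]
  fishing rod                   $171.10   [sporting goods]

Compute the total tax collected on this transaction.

$27.80

Olive oil (1 L) $9.03: unprepared food → 0% → $0.00
Bag of rice (5 lb) $5.64: unprepared food → 0% → $0.00
Dining chair $214.13: household furniture, buyer-exempt → 0% → $0.00
Soccer ball $47.84: sporting goods → 9% → $4.31
Pair of dumbbells (15 lb) $40.78: sporting goods → 9% → $3.67
Basketball $33.33: sporting goods → 9% → $3.00
Coat rack $80.57: household furniture, buyer-exempt → 0% → $0.00
Deli sandwich $13.93: hot prepared food → 3.75% → $0.52
AA batteries (8-pack) $9.98: other taxable items → 7.25% → $0.72
Breakfast burrito $4.75: hot prepared food → 3.75% → $0.18
Area rug (5x8) $207.67: household furniture, buyer-exempt → 0% → $0.00
Fishing rod $171.10: sporting goods → 9% → $15.40
Total tax = $4.31 + $3.67 + $3.00 + $0.52 + $0.72 + $0.18 + $15.40 = $27.80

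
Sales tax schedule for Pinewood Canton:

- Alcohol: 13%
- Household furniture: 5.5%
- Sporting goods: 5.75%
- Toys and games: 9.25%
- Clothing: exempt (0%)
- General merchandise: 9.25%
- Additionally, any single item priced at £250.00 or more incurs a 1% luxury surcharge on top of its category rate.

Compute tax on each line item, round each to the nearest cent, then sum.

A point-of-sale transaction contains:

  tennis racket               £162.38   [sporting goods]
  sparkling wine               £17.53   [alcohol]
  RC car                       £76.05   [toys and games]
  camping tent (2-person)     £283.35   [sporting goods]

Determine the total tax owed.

Tennis racket £162.38: sporting goods → 5.75% → £9.34
Sparkling wine £17.53: alcohol → 13% → £2.28
RC car £76.05: toys and games → 9.25% → £7.03
Camping tent (2-person) £283.35: sporting goods → 5.75% + 1% surcharge = 6.75% → £19.13
Total tax = £9.34 + £2.28 + £7.03 + £19.13 = £37.78

£37.78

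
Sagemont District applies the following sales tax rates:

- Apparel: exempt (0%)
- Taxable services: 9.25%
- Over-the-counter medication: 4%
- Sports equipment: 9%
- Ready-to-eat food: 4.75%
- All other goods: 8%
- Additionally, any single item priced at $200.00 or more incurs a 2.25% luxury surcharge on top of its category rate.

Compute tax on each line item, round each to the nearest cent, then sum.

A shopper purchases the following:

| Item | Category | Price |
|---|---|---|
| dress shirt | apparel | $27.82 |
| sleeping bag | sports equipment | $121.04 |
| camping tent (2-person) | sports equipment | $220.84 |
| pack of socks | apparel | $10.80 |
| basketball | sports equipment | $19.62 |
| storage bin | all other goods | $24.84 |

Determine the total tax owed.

Dress shirt $27.82: apparel → 0% → $0.00
Sleeping bag $121.04: sports equipment → 9% → $10.89
Camping tent (2-person) $220.84: sports equipment → 9% + 2.25% surcharge = 11.25% → $24.84
Pack of socks $10.80: apparel → 0% → $0.00
Basketball $19.62: sports equipment → 9% → $1.77
Storage bin $24.84: all other goods → 8% → $1.99
Total tax = $10.89 + $24.84 + $1.77 + $1.99 = $39.49

$39.49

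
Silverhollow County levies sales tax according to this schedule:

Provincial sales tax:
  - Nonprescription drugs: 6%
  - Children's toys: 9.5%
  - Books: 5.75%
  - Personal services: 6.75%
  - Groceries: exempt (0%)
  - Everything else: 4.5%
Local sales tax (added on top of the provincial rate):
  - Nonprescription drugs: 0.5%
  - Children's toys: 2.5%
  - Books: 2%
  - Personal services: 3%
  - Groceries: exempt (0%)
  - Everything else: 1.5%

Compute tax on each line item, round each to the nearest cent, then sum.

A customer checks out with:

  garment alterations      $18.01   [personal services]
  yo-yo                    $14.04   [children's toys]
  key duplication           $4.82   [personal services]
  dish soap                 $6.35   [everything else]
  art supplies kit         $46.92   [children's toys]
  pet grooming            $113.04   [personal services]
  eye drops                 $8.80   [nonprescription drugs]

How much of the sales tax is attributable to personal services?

$13.25

Garment alterations $18.01: personal services → 6.75% + 3% local = 9.75% → $1.76
Key duplication $4.82: personal services → 6.75% + 3% local = 9.75% → $0.47
Pet grooming $113.04: personal services → 6.75% + 3% local = 9.75% → $11.02
Tax on personal services = $1.76 + $0.47 + $11.02 = $13.25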